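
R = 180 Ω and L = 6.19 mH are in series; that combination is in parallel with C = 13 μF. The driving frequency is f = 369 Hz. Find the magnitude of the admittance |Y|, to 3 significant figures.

ω = 2πf = 2318 rad/s
X_L = ωL = 14.4 Ω
X_C = 1/(ωC) = 33.2 Ω
Branch 1 (R+jX_L): Z₁ = 180 + j14.4 Ω, |Z₁| = 181 Ω
Branch 2 (−jX_C): Z₂ = −j33.2 Ω
Parallel: Z = Z₁Z₂/(Z₁+Z₂), |Z| = 33.1 Ω, ∠Z = -79.5°
|Y| = 1/|Z| = 30.2 mS

30.2 mS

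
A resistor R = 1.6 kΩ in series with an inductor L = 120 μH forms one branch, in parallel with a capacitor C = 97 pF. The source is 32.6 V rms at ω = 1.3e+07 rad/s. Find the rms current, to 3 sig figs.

X_L = ωL = 1560 Ω
X_C = 1/(ωC) = 793 Ω
Branch 1 (R+jX_L): Z₁ = 1600 + j1560 Ω, |Z₁| = 2230 Ω
Branch 2 (−jX_C): Z₂ = −j793 Ω
Parallel: Z = Z₁Z₂/(Z₁+Z₂), |Z| = 999 Ω, ∠Z = -71.3°
I = V/|Z| = 32.6/999 = 32.6 mA

32.6 mA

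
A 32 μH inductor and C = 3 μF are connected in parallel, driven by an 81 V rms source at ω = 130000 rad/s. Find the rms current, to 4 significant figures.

12.12 A

X_L = ωL = 4.160 Ω
X_C = 1/(ωC) = 2.564 Ω
Parallel: admittances add. Y = 1/(jωL) + jωC
Y = (0 + j0.1496) S
|Y| = 0.1496 S → |Z| = 1/|Y| = 6.684 Ω, ∠Z = −∠Y = -90.00°
I = V/|Z| = 81/6.684 = 12.12 A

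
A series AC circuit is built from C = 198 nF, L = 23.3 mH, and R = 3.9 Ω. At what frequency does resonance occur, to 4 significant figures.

2.343 kHz

ω₀ = 1/√(LC) = 1/√(0.0233 × 1.98e-07) = 14720 rad/s
f₀ = ω₀/(2π) = 2.343 kHz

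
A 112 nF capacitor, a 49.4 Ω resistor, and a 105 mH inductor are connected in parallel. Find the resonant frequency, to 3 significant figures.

1.47 kHz

ω₀ = 1/√(LC) = 1/√(0.105 × 1.12e-07) = 9221 rad/s
f₀ = ω₀/(2π) = 1.47 kHz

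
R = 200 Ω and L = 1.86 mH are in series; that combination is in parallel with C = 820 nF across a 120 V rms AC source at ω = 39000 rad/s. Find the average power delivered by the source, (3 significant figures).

63.6 W

X_L = ωL = 72.5 Ω
X_C = 1/(ωC) = 31.3 Ω
Branch 1 (R+jX_L): Z₁ = 200 + j72.5 Ω, |Z₁| = 213 Ω
Branch 2 (−jX_C): Z₂ = −j31.3 Ω
Parallel: Z = Z₁Z₂/(Z₁+Z₂), |Z| = 32.6 Ω, ∠Z = -81.7°
I = V/|Z| = 3.68 A
P = VI cos φ = 120 × 3.68 × cos(-81.7°) = 63.6 W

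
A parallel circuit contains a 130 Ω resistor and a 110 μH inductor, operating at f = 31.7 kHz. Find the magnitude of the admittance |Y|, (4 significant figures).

ω = 2πf = 199200 rad/s
X_L = ωL = 21.91 Ω
Parallel: admittances add. Y = 1/R + 1/(jωL)
Y = (0.007692 − j0.04564) S
|Y| = 0.04629 S → |Z| = 1/|Y| = 21.60 Ω, ∠Z = −∠Y = 80.43°

46.29 mS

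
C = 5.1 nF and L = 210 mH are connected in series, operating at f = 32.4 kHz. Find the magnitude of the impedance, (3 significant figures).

41800 Ω

ω = 2πf = 203600 rad/s
X_L = ωL = 42800 Ω
X_C = 1/(ωC) = 963 Ω
Net reactance X = X_L − X_C = 41800 Ω
Z = j41800 Ω
|Z| = √(0² + 41800²) = 41800 Ω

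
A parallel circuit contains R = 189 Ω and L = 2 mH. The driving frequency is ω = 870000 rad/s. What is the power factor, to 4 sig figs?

X_L = ωL = 1740 Ω
Parallel: admittances add. Y = 1/R + 1/(jωL)
Y = (0.005291 − j0.0005747) S
|Y| = 0.005322 S → |Z| = 1/|Y| = 187.9 Ω, ∠Z = −∠Y = 6.199°
cos φ = cos(6.199°) = 0.9942

0.9942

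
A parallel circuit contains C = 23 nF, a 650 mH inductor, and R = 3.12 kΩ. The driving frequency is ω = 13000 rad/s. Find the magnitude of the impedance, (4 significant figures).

X_L = ωL = 8450 Ω
X_C = 1/(ωC) = 3344 Ω
Parallel: admittances add. Y = 1/R + 1/(jωL) + jωC
Y = (0.0003205 + j0.0001807) S
|Y| = 0.0003679 S → |Z| = 1/|Y| = 2718 Ω, ∠Z = −∠Y = -29.41°

2718 Ω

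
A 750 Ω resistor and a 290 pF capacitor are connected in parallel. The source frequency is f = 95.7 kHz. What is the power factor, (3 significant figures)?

ω = 2πf = 601300 rad/s
X_C = 1/(ωC) = 5730 Ω
Parallel: admittances add. Y = 1/R + jωC
Y = (0.00133 + j0.000174) S
|Y| = 0.00134 S → |Z| = 1/|Y| = 744 Ω, ∠Z = −∠Y = -7.45°
cos φ = cos(-7.45°) = 0.992

0.992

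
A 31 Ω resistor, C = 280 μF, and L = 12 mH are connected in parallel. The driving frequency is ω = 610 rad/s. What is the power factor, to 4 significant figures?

0.6863

X_L = ωL = 7.320 Ω
X_C = 1/(ωC) = 5.855 Ω
Parallel: admittances add. Y = 1/R + 1/(jωL) + jωC
Y = (0.03226 + j0.03419) S
|Y| = 0.04700 S → |Z| = 1/|Y| = 21.27 Ω, ∠Z = −∠Y = -46.66°
cos φ = cos(-46.66°) = 0.6863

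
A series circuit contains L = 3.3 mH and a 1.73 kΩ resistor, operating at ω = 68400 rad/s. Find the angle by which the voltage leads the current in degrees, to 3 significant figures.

X_L = ωL = 226 Ω
Z = 1730 + j226 Ω
|Z| = √(1730² + 226²) = 1740 Ω
∠Z = arctan(226/1730) = 7.43°

7.43°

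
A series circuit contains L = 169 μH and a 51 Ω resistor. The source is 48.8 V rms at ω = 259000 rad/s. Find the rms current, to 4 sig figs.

X_L = ωL = 43.77 Ω
Z = 51.00 + j43.77 Ω
|Z| = √(51.00² + 43.77²) = 67.21 Ω
I = V/|Z| = 48.8/67.21 = 726.1 mA

726.1 mA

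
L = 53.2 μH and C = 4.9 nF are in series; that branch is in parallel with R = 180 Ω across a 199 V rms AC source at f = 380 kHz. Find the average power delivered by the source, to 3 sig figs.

ω = 2πf = 2.388e+06 rad/s
X_L = ωL = 127 Ω
X_C = 1/(ωC) = 85.5 Ω
Branch 1: Z₁ = R = 180 Ω
Branch 2 (series LC): Z₂ = j(X_L − X_C) = j41.5 Ω
Parallel: Z = Z₁Z₂/(Z₁+Z₂), |Z| = 40.5 Ω, ∠Z = 77.0°
I = V/|Z| = 4.92 A
P = VI cos φ = 199 × 4.92 × cos(77.0°) = 220 W

220 W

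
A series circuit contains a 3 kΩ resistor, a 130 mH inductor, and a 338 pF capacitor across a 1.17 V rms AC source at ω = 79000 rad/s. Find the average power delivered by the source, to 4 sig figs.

X_L = ωL = 10270 Ω
X_C = 1/(ωC) = 37450 Ω
Net reactance X = X_L − X_C = -27180 Ω
Z = 3000 − j27180 Ω
|Z| = √(3000² + 27180²) = 27350 Ω
∠Z = arctan(-27180/3000) = -83.70°
I = V/|Z| = 42.79 μA
P = VI cos φ = 1.17 × 4.279e-05 × cos(-83.70°) = 5.492 μW

5.492 μW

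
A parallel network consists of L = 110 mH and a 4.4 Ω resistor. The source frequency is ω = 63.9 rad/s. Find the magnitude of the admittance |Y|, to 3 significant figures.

268 mS

X_L = ωL = 7.03 Ω
Parallel: admittances add. Y = 1/R + 1/(jωL)
Y = (0.227 − j0.142) S
|Y| = 0.268 S → |Z| = 1/|Y| = 3.73 Ω, ∠Z = −∠Y = 32.0°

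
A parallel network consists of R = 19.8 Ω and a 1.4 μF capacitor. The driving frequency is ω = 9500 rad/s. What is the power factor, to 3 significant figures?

0.967

X_C = 1/(ωC) = 75.2 Ω
Parallel: admittances add. Y = 1/R + jωC
Y = (0.0505 + j0.0133) S
|Y| = 0.0522 S → |Z| = 1/|Y| = 19.1 Ω, ∠Z = −∠Y = -14.8°
cos φ = cos(-14.8°) = 0.967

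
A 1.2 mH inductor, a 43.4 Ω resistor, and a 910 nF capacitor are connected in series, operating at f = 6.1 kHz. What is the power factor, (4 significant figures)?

0.9288

ω = 2πf = 38330 rad/s
X_L = ωL = 45.99 Ω
X_C = 1/(ωC) = 28.67 Ω
Net reactance X = X_L − X_C = 17.32 Ω
Z = 43.40 + j17.32 Ω
|Z| = √(43.40² + 17.32²) = 46.73 Ω
∠Z = arctan(17.32/43.40) = 21.76°
cos φ = cos(21.76°) = 0.9288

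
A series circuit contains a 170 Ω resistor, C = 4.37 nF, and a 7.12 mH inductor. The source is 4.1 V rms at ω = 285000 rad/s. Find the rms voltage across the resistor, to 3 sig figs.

X_L = ωL = 2030 Ω
X_C = 1/(ωC) = 803 Ω
Net reactance X = X_L − X_C = 1230 Ω
Z = 170 + j1230 Ω
|Z| = √(170² + 1230²) = 1240 Ω
I = V/|Z| = 3.31 mA
V_R = I·|Z_R| = 0.00331 × 170 = 0.563 V

0.563 V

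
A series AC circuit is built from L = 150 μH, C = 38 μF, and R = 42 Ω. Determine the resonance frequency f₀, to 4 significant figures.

ω₀ = 1/√(LC) = 1/√(0.00015 × 3.8e-05) = 13250 rad/s
f₀ = ω₀/(2π) = 2.108 kHz

2.108 kHz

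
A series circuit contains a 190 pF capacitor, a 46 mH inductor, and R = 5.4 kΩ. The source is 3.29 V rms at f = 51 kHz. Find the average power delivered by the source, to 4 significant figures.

ω = 2πf = 320400 rad/s
X_L = ωL = 14740 Ω
X_C = 1/(ωC) = 16420 Ω
Net reactance X = X_L − X_C = -1684 Ω
Z = 5400 − j1684 Ω
|Z| = √(5400² + 1684²) = 5657 Ω
∠Z = arctan(-1684/5400) = -17.32°
I = V/|Z| = 581.6 μA
P = VI cos φ = 3.29 × 0.0005816 × cos(-17.32°) = 1.827 mW

1.827 mW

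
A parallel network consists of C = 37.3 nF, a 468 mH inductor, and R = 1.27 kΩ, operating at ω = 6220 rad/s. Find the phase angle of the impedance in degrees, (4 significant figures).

8.061°

X_L = ωL = 2911 Ω
X_C = 1/(ωC) = 4310 Ω
Parallel: admittances add. Y = 1/R + 1/(jωL) + jωC
Y = (0.0007874 − j0.0001115) S
|Y| = 0.0007953 S → |Z| = 1/|Y| = 1257 Ω, ∠Z = −∠Y = 8.061°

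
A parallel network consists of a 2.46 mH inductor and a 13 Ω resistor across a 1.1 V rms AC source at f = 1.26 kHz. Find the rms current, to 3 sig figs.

ω = 2πf = 7917 rad/s
X_L = ωL = 19.5 Ω
Parallel: admittances add. Y = 1/R + 1/(jωL)
Y = (0.0769 − j0.0513) S
|Y| = 0.0925 S → |Z| = 1/|Y| = 10.8 Ω, ∠Z = −∠Y = 33.7°
I = V/|Z| = 1.1/10.8 = 102 mA

102 mA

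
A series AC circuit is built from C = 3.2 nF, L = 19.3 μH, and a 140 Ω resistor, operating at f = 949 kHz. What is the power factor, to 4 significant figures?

0.9127

ω = 2πf = 5.963e+06 rad/s
X_L = ωL = 115.1 Ω
X_C = 1/(ωC) = 52.41 Ω
Net reactance X = X_L − X_C = 62.67 Ω
Z = 140.0 + j62.67 Ω
|Z| = √(140.0² + 62.67²) = 153.4 Ω
∠Z = arctan(62.67/140.0) = 24.12°
cos φ = cos(24.12°) = 0.9127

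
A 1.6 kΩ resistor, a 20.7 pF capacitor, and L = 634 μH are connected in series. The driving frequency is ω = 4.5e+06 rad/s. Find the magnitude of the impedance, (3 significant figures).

8040 Ω

X_L = ωL = 2850 Ω
X_C = 1/(ωC) = 10700 Ω
Net reactance X = X_L − X_C = -7880 Ω
Z = 1600 − j7880 Ω
|Z| = √(1600² + 7880²) = 8040 Ω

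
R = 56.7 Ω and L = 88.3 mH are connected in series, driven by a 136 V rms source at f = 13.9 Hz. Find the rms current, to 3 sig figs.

ω = 2πf = 87.34 rad/s
X_L = ωL = 7.71 Ω
Z = 56.7 + j7.71 Ω
|Z| = √(56.7² + 7.71²) = 57.2 Ω
I = V/|Z| = 136/57.2 = 2.38 A

2.38 A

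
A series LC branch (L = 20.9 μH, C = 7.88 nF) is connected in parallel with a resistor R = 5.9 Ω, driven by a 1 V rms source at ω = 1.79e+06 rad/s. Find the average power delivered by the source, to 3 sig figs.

169 mW

X_L = ωL = 37.4 Ω
X_C = 1/(ωC) = 70.9 Ω
Branch 1: Z₁ = R = 5.90 Ω
Branch 2 (series LC): Z₂ = j(X_L − X_C) = −j33.5 Ω
Parallel: Z = Z₁Z₂/(Z₁+Z₂), |Z| = 5.81 Ω, ∠Z = -9.99°
I = V/|Z| = 172 mA
P = VI cos φ = 1 × 0.172 × cos(-9.99°) = 169 mW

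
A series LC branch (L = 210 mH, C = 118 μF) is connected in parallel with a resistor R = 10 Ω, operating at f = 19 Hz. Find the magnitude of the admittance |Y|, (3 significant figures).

102 mS

ω = 2πf = 119.4 rad/s
X_L = ωL = 25.1 Ω
X_C = 1/(ωC) = 71.0 Ω
Branch 1: Z₁ = R = 10.0 Ω
Branch 2 (series LC): Z₂ = j(X_L − X_C) = −j45.9 Ω
Parallel: Z = Z₁Z₂/(Z₁+Z₂), |Z| = 9.77 Ω, ∠Z = -12.3°
|Y| = 1/|Z| = 102 mS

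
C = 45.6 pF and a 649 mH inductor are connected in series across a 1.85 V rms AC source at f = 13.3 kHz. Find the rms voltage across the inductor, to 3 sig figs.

ω = 2πf = 83570 rad/s
X_L = ωL = 54200 Ω
X_C = 1/(ωC) = 262000 Ω
Net reactance X = X_L − X_C = -208000 Ω
Z = − j208000 Ω
|Z| = √(0² + 208000²) = 208000 Ω
I = V/|Z| = 8.89 μA
V_L = I·|Z_L| = 8.89e-06 × 54200 = 0.482 V

0.482 V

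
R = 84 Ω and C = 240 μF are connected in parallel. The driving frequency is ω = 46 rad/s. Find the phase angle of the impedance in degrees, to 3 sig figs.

X_C = 1/(ωC) = 90.6 Ω
Parallel: admittances add. Y = 1/R + jωC
Y = (0.0119 + j0.0110) S
|Y| = 0.0162 S → |Z| = 1/|Y| = 61.6 Ω, ∠Z = −∠Y = -42.8°

-42.8°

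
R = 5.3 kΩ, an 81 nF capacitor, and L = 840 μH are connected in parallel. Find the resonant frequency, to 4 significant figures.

ω₀ = 1/√(LC) = 1/√(0.00084 × 8.1e-08) = 121200 rad/s
f₀ = ω₀/(2π) = 19.29 kHz

19.29 kHz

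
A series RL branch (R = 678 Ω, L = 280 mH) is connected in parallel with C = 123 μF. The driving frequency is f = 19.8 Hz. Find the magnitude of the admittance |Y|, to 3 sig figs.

15.3 mS

ω = 2πf = 124.4 rad/s
X_L = ωL = 34.8 Ω
X_C = 1/(ωC) = 65.4 Ω
Branch 1 (R+jX_L): Z₁ = 678 + j34.8 Ω, |Z₁| = 679 Ω
Branch 2 (−jX_C): Z₂ = −j65.4 Ω
Parallel: Z = Z₁Z₂/(Z₁+Z₂), |Z| = 65.4 Ω, ∠Z = -84.5°
|Y| = 1/|Z| = 15.3 mS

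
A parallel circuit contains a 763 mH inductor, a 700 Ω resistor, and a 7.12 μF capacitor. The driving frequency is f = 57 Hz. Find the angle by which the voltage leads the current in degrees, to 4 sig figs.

37.84°

ω = 2πf = 358.1 rad/s
X_L = ωL = 273.3 Ω
X_C = 1/(ωC) = 392.2 Ω
Parallel: admittances add. Y = 1/R + 1/(jωL) + jωC
Y = (0.001429 − j0.001110) S
|Y| = 0.001809 S → |Z| = 1/|Y| = 552.8 Ω, ∠Z = −∠Y = 37.84°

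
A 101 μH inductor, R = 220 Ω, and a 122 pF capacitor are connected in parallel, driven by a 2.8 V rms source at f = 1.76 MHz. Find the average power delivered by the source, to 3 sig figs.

35.6 mW

ω = 2πf = 1.106e+07 rad/s
X_L = ωL = 1120 Ω
X_C = 1/(ωC) = 741 Ω
Parallel: admittances add. Y = 1/R + 1/(jωL) + jωC
Y = (0.00455 + j0.000454) S
|Y| = 0.00457 S → |Z| = 1/|Y| = 219 Ω, ∠Z = −∠Y = -5.70°
I = V/|Z| = 12.8 mA
P = VI cos φ = 2.8 × 0.0128 × cos(-5.70°) = 35.6 mW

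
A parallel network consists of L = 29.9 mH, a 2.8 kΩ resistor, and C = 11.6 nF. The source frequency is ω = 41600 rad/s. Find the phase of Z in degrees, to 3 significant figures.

42.0°

X_L = ωL = 1240 Ω
X_C = 1/(ωC) = 2070 Ω
Parallel: admittances add. Y = 1/R + 1/(jωL) + jωC
Y = (0.000357 − j0.000321) S
|Y| = 0.000480 S → |Z| = 1/|Y| = 2080 Ω, ∠Z = −∠Y = 42.0°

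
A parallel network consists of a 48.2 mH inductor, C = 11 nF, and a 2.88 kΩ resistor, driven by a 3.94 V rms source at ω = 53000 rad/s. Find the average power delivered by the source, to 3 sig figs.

5.39 mW

X_L = ωL = 2550 Ω
X_C = 1/(ωC) = 1720 Ω
Parallel: admittances add. Y = 1/R + 1/(jωL) + jωC
Y = (0.000347 + j0.000192) S
|Y| = 0.000397 S → |Z| = 1/|Y| = 2520 Ω, ∠Z = −∠Y = -28.9°
I = V/|Z| = 1.56 mA
P = VI cos φ = 3.94 × 0.00156 × cos(-28.9°) = 5.39 mW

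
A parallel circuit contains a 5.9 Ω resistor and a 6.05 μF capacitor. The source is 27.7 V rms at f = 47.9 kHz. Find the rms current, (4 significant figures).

ω = 2πf = 301000 rad/s
X_C = 1/(ωC) = 0.5492 Ω
Parallel: admittances add. Y = 1/R + jωC
Y = (0.1695 + j1.821) S
|Y| = 1.829 S → |Z| = 1/|Y| = 0.5468 Ω, ∠Z = −∠Y = -84.68°
I = V/|Z| = 27.7/0.5468 = 50.66 A

50.66 A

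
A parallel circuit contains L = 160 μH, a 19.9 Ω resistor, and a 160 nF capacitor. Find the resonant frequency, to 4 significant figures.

ω₀ = 1/√(LC) = 1/√(0.00016 × 1.6e-07) = 197600 rad/s
f₀ = ω₀/(2π) = 31.46 kHz

31.46 kHz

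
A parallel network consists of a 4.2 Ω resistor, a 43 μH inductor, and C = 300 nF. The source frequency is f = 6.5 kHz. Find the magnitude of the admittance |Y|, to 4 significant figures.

ω = 2πf = 40840 rad/s
X_L = ωL = 1.756 Ω
X_C = 1/(ωC) = 81.62 Ω
Parallel: admittances add. Y = 1/R + 1/(jωL) + jωC
Y = (0.2381 − j0.5572) S
|Y| = 0.6059 S → |Z| = 1/|Y| = 1.650 Ω, ∠Z = −∠Y = 66.86°

605.9 mS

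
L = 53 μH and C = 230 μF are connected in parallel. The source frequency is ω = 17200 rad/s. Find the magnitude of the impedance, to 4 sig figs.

0.3498 Ω

X_L = ωL = 0.9116 Ω
X_C = 1/(ωC) = 0.2528 Ω
Parallel: admittances add. Y = 1/(jωL) + jωC
Y = (0 + j2.859) S
|Y| = 2.859 S → |Z| = 1/|Y| = 0.3498 Ω, ∠Z = −∠Y = -90.00°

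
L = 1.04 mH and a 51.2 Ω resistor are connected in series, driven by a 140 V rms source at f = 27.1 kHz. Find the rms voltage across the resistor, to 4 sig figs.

38.89 V

ω = 2πf = 170300 rad/s
X_L = ωL = 177.1 Ω
Z = 51.20 + j177.1 Ω
|Z| = √(51.20² + 177.1²) = 184.3 Ω
I = V/|Z| = 759.5 mA
V_R = I·|Z_R| = 0.7595 × 51.20 = 38.89 V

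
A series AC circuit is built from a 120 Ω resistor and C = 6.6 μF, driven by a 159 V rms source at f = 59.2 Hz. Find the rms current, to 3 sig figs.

374 mA

ω = 2πf = 372.0 rad/s
X_C = 1/(ωC) = 407 Ω
Z = 120 − j407 Ω
|Z| = √(120² + 407²) = 425 Ω
I = V/|Z| = 159/425 = 374 mA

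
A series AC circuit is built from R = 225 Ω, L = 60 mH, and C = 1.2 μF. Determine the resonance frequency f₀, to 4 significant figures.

593.1 Hz

ω₀ = 1/√(LC) = 1/√(0.06 × 1.2e-06) = 3727 rad/s
f₀ = ω₀/(2π) = 593.1 Hz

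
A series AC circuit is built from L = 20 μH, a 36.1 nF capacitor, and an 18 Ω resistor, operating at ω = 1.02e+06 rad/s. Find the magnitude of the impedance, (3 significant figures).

19.2 Ω

X_L = ωL = 20.4 Ω
X_C = 1/(ωC) = 27.2 Ω
Net reactance X = X_L − X_C = -6.76 Ω
Z = 18.0 − j6.76 Ω
|Z| = √(18.0² + 6.76²) = 19.2 Ω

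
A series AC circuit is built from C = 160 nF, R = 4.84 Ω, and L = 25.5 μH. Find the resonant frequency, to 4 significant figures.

ω₀ = 1/√(LC) = 1/√(2.55e-05 × 1.6e-07) = 495100 rad/s
f₀ = ω₀/(2π) = 78.79 kHz

78.79 kHz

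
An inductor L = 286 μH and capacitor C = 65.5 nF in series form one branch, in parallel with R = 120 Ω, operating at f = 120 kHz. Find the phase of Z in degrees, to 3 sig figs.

ω = 2πf = 754000 rad/s
X_L = ωL = 216 Ω
X_C = 1/(ωC) = 20.2 Ω
Branch 1: Z₁ = R = 120 Ω
Branch 2 (series LC): Z₂ = j(X_L − X_C) = j195 Ω
Parallel: Z = Z₁Z₂/(Z₁+Z₂), |Z| = 102 Ω, ∠Z = 31.6°

31.6°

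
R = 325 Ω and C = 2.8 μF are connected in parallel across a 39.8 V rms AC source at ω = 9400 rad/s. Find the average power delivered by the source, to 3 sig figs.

4.87 W

X_C = 1/(ωC) = 38.0 Ω
Parallel: admittances add. Y = 1/R + jωC
Y = (0.00308 + j0.0263) S
|Y| = 0.0265 S → |Z| = 1/|Y| = 37.7 Ω, ∠Z = −∠Y = -83.3°
I = V/|Z| = 1.05 A
P = VI cos φ = 39.8 × 1.05 × cos(-83.3°) = 4.87 W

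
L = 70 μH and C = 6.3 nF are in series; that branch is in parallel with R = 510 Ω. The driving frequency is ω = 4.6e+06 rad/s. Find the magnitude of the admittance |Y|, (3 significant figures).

3.99 mS

X_L = ωL = 322 Ω
X_C = 1/(ωC) = 34.5 Ω
Branch 1: Z₁ = R = 510 Ω
Branch 2 (series LC): Z₂ = j(X_L − X_C) = j287 Ω
Parallel: Z = Z₁Z₂/(Z₁+Z₂), |Z| = 250 Ω, ∠Z = 60.6°
|Y| = 1/|Z| = 3.99 mS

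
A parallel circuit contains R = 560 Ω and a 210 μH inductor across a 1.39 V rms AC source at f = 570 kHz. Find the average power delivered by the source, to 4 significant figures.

3.450 mW

ω = 2πf = 3.581e+06 rad/s
X_L = ωL = 752.1 Ω
Parallel: admittances add. Y = 1/R + 1/(jωL)
Y = (0.001786 − j0.001330) S
|Y| = 0.002226 S → |Z| = 1/|Y| = 449.2 Ω, ∠Z = −∠Y = 36.67°
I = V/|Z| = 3.095 mA
P = VI cos φ = 1.39 × 0.003095 × cos(36.67°) = 3.450 mW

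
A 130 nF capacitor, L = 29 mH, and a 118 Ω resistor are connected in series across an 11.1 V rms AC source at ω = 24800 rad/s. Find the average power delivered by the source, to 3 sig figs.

X_L = ωL = 719 Ω
X_C = 1/(ωC) = 310 Ω
Net reactance X = X_L − X_C = 409 Ω
Z = 118 + j409 Ω
|Z| = √(118² + 409²) = 426 Ω
∠Z = arctan(409/118) = 73.9°
I = V/|Z| = 26.1 mA
P = VI cos φ = 11.1 × 0.0261 × cos(73.9°) = 80.2 mW

80.2 mW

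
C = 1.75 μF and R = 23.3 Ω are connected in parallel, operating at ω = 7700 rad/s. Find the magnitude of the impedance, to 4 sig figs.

22.23 Ω

X_C = 1/(ωC) = 74.21 Ω
Parallel: admittances add. Y = 1/R + jωC
Y = (0.04292 + j0.01347) S
|Y| = 0.04498 S → |Z| = 1/|Y| = 22.23 Ω, ∠Z = −∠Y = -17.43°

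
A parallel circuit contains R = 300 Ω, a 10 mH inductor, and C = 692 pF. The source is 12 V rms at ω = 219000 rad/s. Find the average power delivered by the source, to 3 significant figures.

480 mW

X_L = ωL = 2190 Ω
X_C = 1/(ωC) = 6600 Ω
Parallel: admittances add. Y = 1/R + 1/(jωL) + jωC
Y = (0.00333 − j0.000305) S
|Y| = 0.00335 S → |Z| = 1/|Y| = 299 Ω, ∠Z = −∠Y = 5.23°
I = V/|Z| = 40.2 mA
P = VI cos φ = 12 × 0.0402 × cos(5.23°) = 480 mW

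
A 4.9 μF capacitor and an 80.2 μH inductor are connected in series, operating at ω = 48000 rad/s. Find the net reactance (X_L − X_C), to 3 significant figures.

-0.402 Ω

X_L = ωL = 3.85 Ω
X_C = 1/(ωC) = 4.25 Ω
X = 3.85 − 4.25 = -0.402 Ω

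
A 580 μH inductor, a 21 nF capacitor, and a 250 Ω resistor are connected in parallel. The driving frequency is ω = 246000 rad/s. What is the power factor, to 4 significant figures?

X_L = ωL = 142.7 Ω
X_C = 1/(ωC) = 193.6 Ω
Parallel: admittances add. Y = 1/R + 1/(jωL) + jωC
Y = (0.004000 − j0.001843) S
|Y| = 0.004404 S → |Z| = 1/|Y| = 227.1 Ω, ∠Z = −∠Y = 24.73°
cos φ = cos(24.73°) = 0.9083

0.9083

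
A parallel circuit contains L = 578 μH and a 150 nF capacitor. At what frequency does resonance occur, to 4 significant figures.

ω₀ = 1/√(LC) = 1/√(0.000578 × 1.5e-07) = 107400 rad/s
f₀ = ω₀/(2π) = 17.09 kHz

17.09 kHz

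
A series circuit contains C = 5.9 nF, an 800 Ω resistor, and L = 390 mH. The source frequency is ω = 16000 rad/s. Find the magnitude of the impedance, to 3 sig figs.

4430 Ω

X_L = ωL = 6240 Ω
X_C = 1/(ωC) = 10600 Ω
Net reactance X = X_L − X_C = -4350 Ω
Z = 800 − j4350 Ω
|Z| = √(800² + 4350²) = 4430 Ω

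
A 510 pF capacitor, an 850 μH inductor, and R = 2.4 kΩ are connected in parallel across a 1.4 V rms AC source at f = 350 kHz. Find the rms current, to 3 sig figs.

1.01 mA

ω = 2πf = 2.199e+06 rad/s
X_L = ωL = 1870 Ω
X_C = 1/(ωC) = 892 Ω
Parallel: admittances add. Y = 1/R + 1/(jωL) + jωC
Y = (0.000417 + j0.000587) S
|Y| = 0.000719 S → |Z| = 1/|Y| = 1390 Ω, ∠Z = −∠Y = -54.6°
I = V/|Z| = 1.4/1390 = 1.01 mA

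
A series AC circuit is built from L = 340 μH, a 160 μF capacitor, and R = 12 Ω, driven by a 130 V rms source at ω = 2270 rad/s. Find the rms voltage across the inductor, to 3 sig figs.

X_L = ωL = 0.772 Ω
X_C = 1/(ωC) = 2.75 Ω
Net reactance X = X_L − X_C = -1.98 Ω
Z = 12.0 − j1.98 Ω
|Z| = √(12.0² + 1.98²) = 12.2 Ω
I = V/|Z| = 10.7 A
V_L = I·|Z_L| = 10.7 × 0.772 = 8.25 V

8.25 V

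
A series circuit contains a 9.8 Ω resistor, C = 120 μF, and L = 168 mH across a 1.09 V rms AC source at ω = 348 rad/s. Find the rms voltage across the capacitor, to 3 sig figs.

X_L = ωL = 58.5 Ω
X_C = 1/(ωC) = 23.9 Ω
Net reactance X = X_L − X_C = 34.5 Ω
Z = 9.80 + j34.5 Ω
|Z| = √(9.80² + 34.5²) = 35.9 Ω
I = V/|Z| = 30.4 mA
V_C = I·|Z_C| = 0.0304 × 23.9 = 0.727 V

0.727 V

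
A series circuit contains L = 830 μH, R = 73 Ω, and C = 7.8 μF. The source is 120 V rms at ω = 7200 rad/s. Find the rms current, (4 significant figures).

1.623 A

X_L = ωL = 5.976 Ω
X_C = 1/(ωC) = 17.81 Ω
Net reactance X = X_L − X_C = -11.83 Ω
Z = 73.00 − j11.83 Ω
|Z| = √(73.00² + 11.83²) = 73.95 Ω
I = V/|Z| = 120/73.95 = 1.623 A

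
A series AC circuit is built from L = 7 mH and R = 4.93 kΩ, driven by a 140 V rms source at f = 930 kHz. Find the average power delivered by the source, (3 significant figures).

ω = 2πf = 5.843e+06 rad/s
X_L = ωL = 40900 Ω
Z = 4930 + j40900 Ω
|Z| = √(4930² + 40900²) = 41200 Ω
∠Z = arctan(40900/4930) = 83.1°
I = V/|Z| = 3.40 mA
P = VI cos φ = 140 × 0.00340 × cos(83.1°) = 56.9 mW

56.9 mW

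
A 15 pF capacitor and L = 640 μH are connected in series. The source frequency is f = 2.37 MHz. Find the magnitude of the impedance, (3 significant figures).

ω = 2πf = 1.489e+07 rad/s
X_L = ωL = 9530 Ω
X_C = 1/(ωC) = 4480 Ω
Net reactance X = X_L − X_C = 5050 Ω
Z = j5050 Ω
|Z| = √(0² + 5050²) = 5050 Ω

5050 Ω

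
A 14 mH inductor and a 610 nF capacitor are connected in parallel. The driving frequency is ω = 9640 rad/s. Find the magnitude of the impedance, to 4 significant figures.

X_L = ωL = 135.0 Ω
X_C = 1/(ωC) = 170.1 Ω
Parallel: admittances add. Y = 1/(jωL) + jωC
Y = (0 − j0.001529) S
|Y| = 0.001529 S → |Z| = 1/|Y| = 653.9 Ω, ∠Z = −∠Y = 90.00°

653.9 Ω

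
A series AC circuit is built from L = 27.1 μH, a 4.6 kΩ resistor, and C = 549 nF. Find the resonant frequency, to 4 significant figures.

ω₀ = 1/√(LC) = 1/√(2.71e-05 × 5.49e-07) = 259300 rad/s
f₀ = ω₀/(2π) = 41.26 kHz

41.26 kHz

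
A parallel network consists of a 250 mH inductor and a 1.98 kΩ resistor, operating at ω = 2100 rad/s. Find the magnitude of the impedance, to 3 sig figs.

507 Ω

X_L = ωL = 525 Ω
Parallel: admittances add. Y = 1/R + 1/(jωL)
Y = (0.000505 − j0.00190) S
|Y| = 0.00197 S → |Z| = 1/|Y| = 507 Ω, ∠Z = −∠Y = 75.1°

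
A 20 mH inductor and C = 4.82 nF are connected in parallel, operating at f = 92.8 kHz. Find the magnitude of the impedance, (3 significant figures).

ω = 2πf = 583100 rad/s
X_L = ωL = 11700 Ω
X_C = 1/(ωC) = 356 Ω
Parallel: admittances add. Y = 1/(jωL) + jωC
Y = (0 + j0.00272) S
|Y| = 0.00272 S → |Z| = 1/|Y| = 367 Ω, ∠Z = −∠Y = -90.0°

367 Ω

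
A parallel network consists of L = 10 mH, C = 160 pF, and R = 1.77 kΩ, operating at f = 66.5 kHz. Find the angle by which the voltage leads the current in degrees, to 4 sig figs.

16.98°

ω = 2πf = 417800 rad/s
X_L = ωL = 4178 Ω
X_C = 1/(ωC) = 14960 Ω
Parallel: admittances add. Y = 1/R + 1/(jωL) + jωC
Y = (0.0005650 − j0.0001725) S
|Y| = 0.0005907 S → |Z| = 1/|Y| = 1693 Ω, ∠Z = −∠Y = 16.98°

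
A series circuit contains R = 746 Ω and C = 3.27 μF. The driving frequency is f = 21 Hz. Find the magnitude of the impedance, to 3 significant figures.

ω = 2πf = 131.9 rad/s
X_C = 1/(ωC) = 2320 Ω
Z = 746 − j2320 Ω
|Z| = √(746² + 2320²) = 2430 Ω

2430 Ω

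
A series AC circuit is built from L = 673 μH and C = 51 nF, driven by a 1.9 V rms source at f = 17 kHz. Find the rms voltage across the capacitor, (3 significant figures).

ω = 2πf = 106800 rad/s
X_L = ωL = 71.9 Ω
X_C = 1/(ωC) = 184 Ω
Net reactance X = X_L − X_C = -112 Ω
Z = − j112 Ω
|Z| = √(0² + 112²) = 112 Ω
I = V/|Z| = 17.0 mA
V_C = I·|Z_C| = 0.0170 × 184 = 3.12 V

3.12 V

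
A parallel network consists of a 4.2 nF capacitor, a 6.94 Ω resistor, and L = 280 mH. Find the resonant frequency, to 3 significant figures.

ω₀ = 1/√(LC) = 1/√(0.28 × 4.2e-09) = 29160 rad/s
f₀ = ω₀/(2π) = 4.64 kHz

4.64 kHz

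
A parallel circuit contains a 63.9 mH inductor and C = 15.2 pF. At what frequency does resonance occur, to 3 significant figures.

161 kHz

ω₀ = 1/√(LC) = 1/√(0.0639 × 1.52e-11) = 1.015e+06 rad/s
f₀ = ω₀/(2π) = 161 kHz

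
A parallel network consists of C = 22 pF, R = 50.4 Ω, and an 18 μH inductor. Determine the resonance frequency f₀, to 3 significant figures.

8.00 MHz

ω₀ = 1/√(LC) = 1/√(1.8e-05 × 2.2e-11) = 5.025e+07 rad/s
f₀ = ω₀/(2π) = 8.00 MHz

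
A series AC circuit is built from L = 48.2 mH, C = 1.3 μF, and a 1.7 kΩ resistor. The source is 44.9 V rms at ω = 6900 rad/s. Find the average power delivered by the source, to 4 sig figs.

1.166 W

X_L = ωL = 332.6 Ω
X_C = 1/(ωC) = 111.5 Ω
Net reactance X = X_L − X_C = 221.1 Ω
Z = 1700 + j221.1 Ω
|Z| = √(1700² + 221.1²) = 1714 Ω
∠Z = arctan(221.1/1700) = 7.410°
I = V/|Z| = 26.19 mA
P = VI cos φ = 44.9 × 0.02619 × cos(7.410°) = 1.166 W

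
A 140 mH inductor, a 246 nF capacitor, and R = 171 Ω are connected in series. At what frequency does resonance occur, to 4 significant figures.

ω₀ = 1/√(LC) = 1/√(0.14 × 2.46e-07) = 5389 rad/s
f₀ = ω₀/(2π) = 857.6 Hz

857.6 Hz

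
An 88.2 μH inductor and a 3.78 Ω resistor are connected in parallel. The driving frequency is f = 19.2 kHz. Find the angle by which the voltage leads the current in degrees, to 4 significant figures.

19.56°

ω = 2πf = 120600 rad/s
X_L = ωL = 10.64 Ω
Parallel: admittances add. Y = 1/R + 1/(jωL)
Y = (0.2646 − j0.09398) S
|Y| = 0.2807 S → |Z| = 1/|Y| = 3.562 Ω, ∠Z = −∠Y = 19.56°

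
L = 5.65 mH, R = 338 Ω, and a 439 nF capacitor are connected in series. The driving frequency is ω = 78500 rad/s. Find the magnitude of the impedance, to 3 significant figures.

X_L = ωL = 444 Ω
X_C = 1/(ωC) = 29.0 Ω
Net reactance X = X_L − X_C = 415 Ω
Z = 338 + j415 Ω
|Z| = √(338² + 415²) = 535 Ω

535 Ω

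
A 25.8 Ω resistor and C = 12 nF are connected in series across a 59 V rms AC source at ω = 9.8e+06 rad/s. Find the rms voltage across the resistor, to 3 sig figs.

X_C = 1/(ωC) = 8.50 Ω
Z = 25.8 − j8.50 Ω
|Z| = √(25.8² + 8.50²) = 27.2 Ω
I = V/|Z| = 2.17 A
V_R = I·|Z_R| = 2.17 × 25.8 = 56.0 V

56.0 V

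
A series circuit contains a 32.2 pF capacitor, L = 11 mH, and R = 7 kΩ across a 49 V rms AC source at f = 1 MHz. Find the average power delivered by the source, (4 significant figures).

4.033 mW

ω = 2πf = 6.283e+06 rad/s
X_L = ωL = 69120 Ω
X_C = 1/(ωC) = 4943 Ω
Net reactance X = X_L − X_C = 64170 Ω
Z = 7000 + j64170 Ω
|Z| = √(7000² + 64170²) = 64550 Ω
∠Z = arctan(64170/7000) = 83.77°
I = V/|Z| = 759.1 μA
P = VI cos φ = 49 × 0.0007591 × cos(83.77°) = 4.033 mW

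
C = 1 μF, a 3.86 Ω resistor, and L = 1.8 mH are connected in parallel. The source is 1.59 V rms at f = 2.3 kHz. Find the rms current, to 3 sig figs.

ω = 2πf = 14450 rad/s
X_L = ωL = 26.0 Ω
X_C = 1/(ωC) = 69.2 Ω
Parallel: admittances add. Y = 1/R + 1/(jωL) + jωC
Y = (0.259 − j0.0240) S
|Y| = 0.260 S → |Z| = 1/|Y| = 3.84 Ω, ∠Z = −∠Y = 5.29°
I = V/|Z| = 1.59/3.84 = 414 mA

414 mA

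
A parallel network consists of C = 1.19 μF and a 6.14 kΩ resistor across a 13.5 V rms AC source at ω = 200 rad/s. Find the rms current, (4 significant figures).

X_C = 1/(ωC) = 4202 Ω
Parallel: admittances add. Y = 1/R + jωC
Y = (0.0001629 + j0.0002380) S
|Y| = 0.0002884 S → |Z| = 1/|Y| = 3468 Ω, ∠Z = −∠Y = -55.62°
I = V/|Z| = 13.5/3468 = 3.893 mA

3.893 mA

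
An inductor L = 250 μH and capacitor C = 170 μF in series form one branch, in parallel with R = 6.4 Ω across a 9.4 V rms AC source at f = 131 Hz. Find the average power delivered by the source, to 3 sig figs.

13.8 W

ω = 2πf = 823.1 rad/s
X_L = ωL = 0.206 Ω
X_C = 1/(ωC) = 7.15 Ω
Branch 1: Z₁ = R = 6.40 Ω
Branch 2 (series LC): Z₂ = j(X_L − X_C) = −j6.94 Ω
Parallel: Z = Z₁Z₂/(Z₁+Z₂), |Z| = 4.71 Ω, ∠Z = -42.7°
I = V/|Z| = 2.00 A
P = VI cos φ = 9.4 × 2.00 × cos(-42.7°) = 13.8 W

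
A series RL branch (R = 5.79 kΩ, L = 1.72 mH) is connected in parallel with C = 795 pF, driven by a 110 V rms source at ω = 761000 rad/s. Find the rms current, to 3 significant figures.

65.0 mA

X_L = ωL = 1310 Ω
X_C = 1/(ωC) = 1650 Ω
Branch 1 (R+jX_L): Z₁ = 5790 + j1310 Ω, |Z₁| = 5940 Ω
Branch 2 (−jX_C): Z₂ = −j1650 Ω
Parallel: Z = Z₁Z₂/(Z₁+Z₂), |Z| = 1690 Ω, ∠Z = -73.9°
I = V/|Z| = 110/1690 = 65.0 mA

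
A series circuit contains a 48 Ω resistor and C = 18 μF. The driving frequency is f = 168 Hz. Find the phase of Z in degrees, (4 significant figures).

-47.63°

ω = 2πf = 1056 rad/s
X_C = 1/(ωC) = 52.63 Ω
Z = 48.00 − j52.63 Ω
|Z| = √(48.00² + 52.63²) = 71.23 Ω
∠Z = arctan(-52.63/48.00) = -47.63°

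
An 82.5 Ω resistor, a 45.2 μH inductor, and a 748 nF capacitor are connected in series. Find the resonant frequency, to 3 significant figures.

27.4 kHz

ω₀ = 1/√(LC) = 1/√(4.52e-05 × 7.48e-07) = 172000 rad/s
f₀ = ω₀/(2π) = 27.4 kHz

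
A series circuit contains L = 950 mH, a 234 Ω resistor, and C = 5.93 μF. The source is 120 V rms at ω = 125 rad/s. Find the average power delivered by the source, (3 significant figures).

X_L = ωL = 119 Ω
X_C = 1/(ωC) = 1350 Ω
Net reactance X = X_L − X_C = -1230 Ω
Z = 234 − j1230 Ω
|Z| = √(234² + 1230²) = 1250 Ω
∠Z = arctan(-1230/234) = -79.2°
I = V/|Z| = 95.8 mA
P = VI cos φ = 120 × 0.0958 × cos(-79.2°) = 2.15 W

2.15 W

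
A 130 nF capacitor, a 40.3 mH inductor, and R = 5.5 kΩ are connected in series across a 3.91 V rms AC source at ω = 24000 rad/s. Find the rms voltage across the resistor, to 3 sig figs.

X_L = ωL = 967 Ω
X_C = 1/(ωC) = 321 Ω
Net reactance X = X_L − X_C = 647 Ω
Z = 5500 + j647 Ω
|Z| = √(5500² + 647²) = 5540 Ω
I = V/|Z| = 706 μA
V_R = I·|Z_R| = 0.000706 × 5500 = 3.88 V

3.88 V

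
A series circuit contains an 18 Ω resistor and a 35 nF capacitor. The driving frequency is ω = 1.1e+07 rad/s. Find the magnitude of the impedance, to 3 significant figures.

18.2 Ω

X_C = 1/(ωC) = 2.60 Ω
Z = 18.0 − j2.60 Ω
|Z| = √(18.0² + 2.60²) = 18.2 Ω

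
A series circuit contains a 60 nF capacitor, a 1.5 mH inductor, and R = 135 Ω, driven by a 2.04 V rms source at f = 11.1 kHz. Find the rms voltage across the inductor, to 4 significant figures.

1.120 V

ω = 2πf = 69740 rad/s
X_L = ωL = 104.6 Ω
X_C = 1/(ωC) = 239.0 Ω
Net reactance X = X_L − X_C = -134.4 Ω
Z = 135.0 − j134.4 Ω
|Z| = √(135.0² + 134.4²) = 190.5 Ω
I = V/|Z| = 10.71 mA
V_L = I·|Z_L| = 0.01071 × 104.6 = 1.120 V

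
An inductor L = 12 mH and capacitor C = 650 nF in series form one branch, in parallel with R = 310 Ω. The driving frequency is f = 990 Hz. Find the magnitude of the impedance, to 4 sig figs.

ω = 2πf = 6220 rad/s
X_L = ωL = 74.64 Ω
X_C = 1/(ωC) = 247.3 Ω
Branch 1: Z₁ = R = 310.0 Ω
Branch 2 (series LC): Z₂ = j(X_L − X_C) = −j172.7 Ω
Parallel: Z = Z₁Z₂/(Z₁+Z₂), |Z| = 150.9 Ω, ∠Z = -60.88°

150.9 Ω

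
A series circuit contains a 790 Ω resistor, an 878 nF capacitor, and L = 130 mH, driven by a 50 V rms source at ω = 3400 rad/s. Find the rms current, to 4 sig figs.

62.72 mA

X_L = ωL = 442.0 Ω
X_C = 1/(ωC) = 335.0 Ω
Net reactance X = X_L − X_C = 107.0 Ω
Z = 790.0 + j107.0 Ω
|Z| = √(790.0² + 107.0²) = 797.2 Ω
I = V/|Z| = 50/797.2 = 62.72 mA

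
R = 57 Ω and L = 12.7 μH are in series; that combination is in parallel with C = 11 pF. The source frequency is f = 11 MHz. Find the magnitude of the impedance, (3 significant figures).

ω = 2πf = 6.912e+07 rad/s
X_L = ωL = 878 Ω
X_C = 1/(ωC) = 1320 Ω
Branch 1 (R+jX_L): Z₁ = 57.0 + j878 Ω, |Z₁| = 880 Ω
Branch 2 (−jX_C): Z₂ = −j1320 Ω
Parallel: Z = Z₁Z₂/(Z₁+Z₂), |Z| = 2620 Ω, ∠Z = 78.9°

2620 Ω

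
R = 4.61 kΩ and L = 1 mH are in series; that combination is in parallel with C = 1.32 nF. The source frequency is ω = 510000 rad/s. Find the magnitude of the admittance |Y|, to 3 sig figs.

X_L = ωL = 510 Ω
X_C = 1/(ωC) = 1490 Ω
Branch 1 (R+jX_L): Z₁ = 4610 + j510 Ω, |Z₁| = 4640 Ω
Branch 2 (−jX_C): Z₂ = −j1490 Ω
Parallel: Z = Z₁Z₂/(Z₁+Z₂), |Z| = 1460 Ω, ∠Z = -71.7°
|Y| = 1/|Z| = 684 μS

684 μS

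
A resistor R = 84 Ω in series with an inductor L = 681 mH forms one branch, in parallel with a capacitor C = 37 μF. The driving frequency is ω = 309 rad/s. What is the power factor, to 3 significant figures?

X_L = ωL = 210 Ω
X_C = 1/(ωC) = 87.5 Ω
Branch 1 (R+jX_L): Z₁ = 84.0 + j210 Ω, |Z₁| = 227 Ω
Branch 2 (−jX_C): Z₂ = −j87.5 Ω
Parallel: Z = Z₁Z₂/(Z₁+Z₂), |Z| = 133 Ω, ∠Z = -77.4°
cos φ = cos(-77.4°) = 0.218

0.218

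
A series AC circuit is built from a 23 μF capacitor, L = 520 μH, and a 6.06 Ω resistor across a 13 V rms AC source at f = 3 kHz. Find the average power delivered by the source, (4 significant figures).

11.02 W

ω = 2πf = 18850 rad/s
X_L = ωL = 9.802 Ω
X_C = 1/(ωC) = 2.307 Ω
Net reactance X = X_L − X_C = 7.495 Ω
Z = 6.060 + j7.495 Ω
|Z| = √(6.060² + 7.495²) = 9.639 Ω
∠Z = arctan(7.495/6.060) = 51.04°
I = V/|Z| = 1.349 A
P = VI cos φ = 13 × 1.349 × cos(51.04°) = 11.02 W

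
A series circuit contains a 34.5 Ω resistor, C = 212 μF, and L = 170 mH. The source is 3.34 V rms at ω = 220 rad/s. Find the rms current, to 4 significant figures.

X_L = ωL = 37.40 Ω
X_C = 1/(ωC) = 21.44 Ω
Net reactance X = X_L − X_C = 15.96 Ω
Z = 34.50 + j15.96 Ω
|Z| = √(34.50² + 15.96²) = 38.01 Ω
I = V/|Z| = 3.34/38.01 = 87.87 mA

87.87 mA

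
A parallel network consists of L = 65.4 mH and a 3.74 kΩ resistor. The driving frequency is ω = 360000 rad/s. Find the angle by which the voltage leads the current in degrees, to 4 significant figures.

9.026°

X_L = ωL = 23540 Ω
Parallel: admittances add. Y = 1/R + 1/(jωL)
Y = (0.0002674 − j4.247e-05) S
|Y| = 0.0002707 S → |Z| = 1/|Y| = 3694 Ω, ∠Z = −∠Y = 9.026°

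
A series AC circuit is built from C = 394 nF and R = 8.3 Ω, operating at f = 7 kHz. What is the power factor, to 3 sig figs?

ω = 2πf = 43980 rad/s
X_C = 1/(ωC) = 57.7 Ω
Z = 8.30 − j57.7 Ω
|Z| = √(8.30² + 57.7²) = 58.3 Ω
∠Z = arctan(-57.7/8.30) = -81.8°
cos φ = cos(-81.8°) = 0.142

0.142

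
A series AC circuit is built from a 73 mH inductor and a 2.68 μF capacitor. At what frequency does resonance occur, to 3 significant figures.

360 Hz

ω₀ = 1/√(LC) = 1/√(0.073 × 2.68e-06) = 2261 rad/s
f₀ = ω₀/(2π) = 360 Hz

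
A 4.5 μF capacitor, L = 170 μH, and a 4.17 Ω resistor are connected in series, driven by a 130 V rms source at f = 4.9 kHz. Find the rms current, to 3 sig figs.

28.2 A

ω = 2πf = 30790 rad/s
X_L = ωL = 5.23 Ω
X_C = 1/(ωC) = 7.22 Ω
Net reactance X = X_L − X_C = -1.98 Ω
Z = 4.17 − j1.98 Ω
|Z| = √(4.17² + 1.98²) = 4.62 Ω
I = V/|Z| = 130/4.62 = 28.2 A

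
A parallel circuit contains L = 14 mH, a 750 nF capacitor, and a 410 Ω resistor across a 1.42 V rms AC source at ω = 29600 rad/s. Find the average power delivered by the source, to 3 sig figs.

X_L = ωL = 414 Ω
X_C = 1/(ωC) = 45.0 Ω
Parallel: admittances add. Y = 1/R + 1/(jωL) + jωC
Y = (0.00244 + j0.0198) S
|Y| = 0.0199 S → |Z| = 1/|Y| = 50.2 Ω, ∠Z = −∠Y = -83.0°
I = V/|Z| = 28.3 mA
P = VI cos φ = 1.42 × 0.0283 × cos(-83.0°) = 4.92 mW

4.92 mW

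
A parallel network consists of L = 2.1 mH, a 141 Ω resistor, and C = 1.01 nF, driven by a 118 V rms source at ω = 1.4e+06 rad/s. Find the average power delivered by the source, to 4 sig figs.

98.75 W

X_L = ωL = 2940 Ω
X_C = 1/(ωC) = 707.2 Ω
Parallel: admittances add. Y = 1/R + 1/(jωL) + jωC
Y = (0.007092 + j0.001074) S
|Y| = 0.007173 S → |Z| = 1/|Y| = 139.4 Ω, ∠Z = −∠Y = -8.610°
I = V/|Z| = 846.4 mA
P = VI cos φ = 118 × 0.8464 × cos(-8.610°) = 98.75 W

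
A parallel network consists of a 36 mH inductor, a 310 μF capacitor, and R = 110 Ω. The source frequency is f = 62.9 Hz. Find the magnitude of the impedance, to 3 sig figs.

ω = 2πf = 395.2 rad/s
X_L = ωL = 14.2 Ω
X_C = 1/(ωC) = 8.16 Ω
Parallel: admittances add. Y = 1/R + 1/(jωL) + jωC
Y = (0.00909 + j0.0522) S
|Y| = 0.0530 S → |Z| = 1/|Y| = 18.9 Ω, ∠Z = −∠Y = -80.1°

18.9 Ω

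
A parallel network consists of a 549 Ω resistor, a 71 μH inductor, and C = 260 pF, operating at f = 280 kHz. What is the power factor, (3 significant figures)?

ω = 2πf = 1.759e+06 rad/s
X_L = ωL = 125 Ω
X_C = 1/(ωC) = 2190 Ω
Parallel: admittances add. Y = 1/R + 1/(jωL) + jωC
Y = (0.00182 − j0.00755) S
|Y| = 0.00777 S → |Z| = 1/|Y| = 129 Ω, ∠Z = −∠Y = 76.4°
cos φ = cos(76.4°) = 0.235

0.235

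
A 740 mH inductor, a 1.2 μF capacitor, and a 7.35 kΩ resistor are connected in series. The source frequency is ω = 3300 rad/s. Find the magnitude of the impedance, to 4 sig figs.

7669 Ω

X_L = ωL = 2442 Ω
X_C = 1/(ωC) = 252.5 Ω
Net reactance X = X_L − X_C = 2189 Ω
Z = 7350 + j2189 Ω
|Z| = √(7350² + 2189²) = 7669 Ω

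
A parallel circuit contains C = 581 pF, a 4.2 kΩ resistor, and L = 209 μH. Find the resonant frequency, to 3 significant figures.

457 kHz

ω₀ = 1/√(LC) = 1/√(0.000209 × 5.81e-10) = 2.87e+06 rad/s
f₀ = ω₀/(2π) = 457 kHz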